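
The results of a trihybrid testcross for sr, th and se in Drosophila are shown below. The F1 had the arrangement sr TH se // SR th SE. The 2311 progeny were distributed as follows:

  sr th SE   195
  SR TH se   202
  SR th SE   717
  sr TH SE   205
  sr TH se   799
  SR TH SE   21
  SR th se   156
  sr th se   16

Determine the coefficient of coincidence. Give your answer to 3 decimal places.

0.495

The two rarest classes, sr th se and SR TH SE, are the double crossovers. Comparing them with the parentals, only the th allele has switched, so th is the middle locus and the order is sr – th – se.
sr–th: (397 + 37)/2311 = 0.1878; th–se: (361 + 37)/2311 = 0.1722.
Expected DCO frequency = 0.1878 × 0.1722 ≈ 0.03234; observed = 37/2311 ≈ 0.01601.
Coefficient of coincidence = 0.01601/0.03234 ≈ 0.495.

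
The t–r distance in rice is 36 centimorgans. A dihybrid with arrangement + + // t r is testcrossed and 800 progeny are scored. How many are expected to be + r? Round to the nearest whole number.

144

A map distance of 36 centimorgans corresponds to a recombination frequency of 0.360.
The F1 is + + / t r, so + r is a recombinant gamete class with expected frequency r/2 = 0.360/2 = 0.1800.
Expected number = 0.1800 × 800 = 144.00 ≈ 144.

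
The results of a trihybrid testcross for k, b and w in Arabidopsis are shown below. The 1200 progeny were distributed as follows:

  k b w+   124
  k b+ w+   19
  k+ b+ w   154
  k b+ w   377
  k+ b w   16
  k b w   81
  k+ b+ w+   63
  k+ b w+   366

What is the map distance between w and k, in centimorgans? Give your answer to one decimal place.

The two most frequent reciprocal classes, k+ b w+ and k b+ w, are the parental types, so the F1 was k+ b w+ / k b+ w.
The two rarest classes, k+ b w and k b+ w+, are the double crossovers. Comparing them with the parentals, only the w allele has switched, so w is the middle locus and the order is k – w – b.
Crossovers in the k–w interval produce the single-crossover classes k b w+ and k+ b+ w (124 + 154 = 278) plus the double crossovers (35).
RF(k–w) = (278 + 35) / 1200 = 313/1200 = 0.2608 → 26.1 centimorgans.

26.1 centimorgans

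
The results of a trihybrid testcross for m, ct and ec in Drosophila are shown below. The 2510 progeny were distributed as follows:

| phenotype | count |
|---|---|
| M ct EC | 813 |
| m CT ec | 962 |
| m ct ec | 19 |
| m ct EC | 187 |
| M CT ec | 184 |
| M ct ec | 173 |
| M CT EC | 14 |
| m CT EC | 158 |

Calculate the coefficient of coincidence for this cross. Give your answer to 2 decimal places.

The two most frequent reciprocal classes, m CT ec and M ct EC, are the parental types, so the F1 was m CT ec / M ct EC.
The two rarest classes, m ct ec and M CT EC, are the double crossovers. Comparing them with the parentals, only the ct allele has switched, so ct is the middle locus and the order is m – ct – ec.
m–ct: (371 + 33)/2510 = 0.1610; ct–ec: (331 + 33)/2510 = 0.1450.
Expected DCO frequency = 0.1610 × 0.1450 ≈ 0.02334; observed = 33/2510 ≈ 0.01315.
Coefficient of coincidence = 0.01315/0.02334 ≈ 0.56.

0.56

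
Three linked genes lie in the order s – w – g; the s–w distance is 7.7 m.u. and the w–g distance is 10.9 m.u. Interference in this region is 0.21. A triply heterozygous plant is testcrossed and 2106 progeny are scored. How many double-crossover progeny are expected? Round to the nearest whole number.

Map distances give recombination frequencies of 0.077 and 0.109 for the two intervals.
With interference 0.21 (so coincidence = 0.79), expected double-crossover frequency = 0.077 × 0.109 × 0.79 = 0.00663.
Expected number = 0.00663 × 2106 = 13.96 ≈ 14.

14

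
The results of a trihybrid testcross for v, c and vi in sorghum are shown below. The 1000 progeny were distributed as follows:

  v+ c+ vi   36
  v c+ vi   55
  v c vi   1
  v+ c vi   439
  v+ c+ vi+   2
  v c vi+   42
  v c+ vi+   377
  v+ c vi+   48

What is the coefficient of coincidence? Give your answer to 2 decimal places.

The two most frequent reciprocal classes, v c+ vi+ and v+ c vi, are the parental types, so the F1 was v c+ vi+ / v+ c vi.
The two rarest classes, v+ c+ vi+ and v c vi, are the double crossovers. Comparing them with the parentals, only the v allele has switched, so v is the middle locus and the order is c – v – vi.
c–v: (78 + 3)/1000 = 0.0810; v–vi: (103 + 3)/1000 = 0.1060.
Expected DCO frequency = 0.0810 × 0.1060 ≈ 0.00859; observed = 3/1000 ≈ 0.00300.
Coefficient of coincidence = 0.00300/0.00859 ≈ 0.35.

0.35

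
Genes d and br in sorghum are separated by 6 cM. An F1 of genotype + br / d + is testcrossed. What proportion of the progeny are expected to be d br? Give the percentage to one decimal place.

A map distance of 6 cM corresponds to a recombination frequency of 0.060.
The F1 is + br / d +, so d br is a recombinant gamete class with expected frequency r/2 = 0.060/2 = 0.0300.
That is 0.0300 = 3.0% of the progeny.

3.0%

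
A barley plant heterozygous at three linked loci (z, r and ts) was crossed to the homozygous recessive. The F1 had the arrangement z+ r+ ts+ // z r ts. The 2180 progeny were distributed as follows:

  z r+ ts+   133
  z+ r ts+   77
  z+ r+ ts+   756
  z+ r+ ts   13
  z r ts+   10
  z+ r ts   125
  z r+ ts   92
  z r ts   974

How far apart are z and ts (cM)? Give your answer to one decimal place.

12.9 cM

The two rarest classes, z+ r+ ts and z r ts+, are the double crossovers. Comparing them with the parentals, only the ts allele has switched, so ts is the middle locus and the order is r – ts – z.
Crossovers in the ts–z interval produce the single-crossover classes z r+ ts+ and z+ r ts (133 + 125 = 258) plus the double crossovers (23).
RF(ts–z) = (258 + 23) / 2180 = 281/2180 = 0.1289 → 12.9 cM.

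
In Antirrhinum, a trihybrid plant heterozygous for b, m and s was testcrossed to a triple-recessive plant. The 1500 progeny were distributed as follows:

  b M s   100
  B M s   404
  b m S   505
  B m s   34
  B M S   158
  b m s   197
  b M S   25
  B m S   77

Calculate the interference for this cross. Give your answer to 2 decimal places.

The two most frequent reciprocal classes, B M s and b m S, are the parental types, so the F1 was B M s / b m S.
The two rarest classes, B m s and b M S, are the double crossovers. Comparing them with the parentals, only the m allele has switched, so m is the middle locus and the order is s – m – b.
s–m: (355 + 59)/1500 = 0.2760; m–b: (177 + 59)/1500 = 0.1573.
Expected DCO frequency = 0.2760 × 0.1573 ≈ 0.04341; observed = 59/1500 ≈ 0.03933.
Coefficient of coincidence = 0.03933/0.04341 ≈ 0.91; interference = 1 − 0.91 = 0.09.

0.09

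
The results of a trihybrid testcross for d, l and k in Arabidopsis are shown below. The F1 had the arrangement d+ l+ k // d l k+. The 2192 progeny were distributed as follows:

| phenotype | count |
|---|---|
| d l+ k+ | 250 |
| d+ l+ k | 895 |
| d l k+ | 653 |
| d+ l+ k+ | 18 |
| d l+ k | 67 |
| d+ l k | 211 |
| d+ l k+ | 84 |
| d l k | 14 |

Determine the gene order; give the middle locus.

The two rarest classes, d+ l+ k+ and d l k, are the double crossovers. Comparing them with the parentals, only the k allele has switched, so k is the middle locus and the order is d – k – l.

k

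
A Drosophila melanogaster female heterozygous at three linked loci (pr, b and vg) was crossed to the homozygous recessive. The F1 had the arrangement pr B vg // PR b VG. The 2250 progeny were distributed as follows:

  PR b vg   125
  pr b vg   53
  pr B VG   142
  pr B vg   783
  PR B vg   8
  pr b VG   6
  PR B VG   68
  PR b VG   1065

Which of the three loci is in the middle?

pr

The two rarest classes, PR B vg and pr b VG, are the double crossovers. Comparing them with the parentals, only the pr allele has switched, so pr is the middle locus and the order is b – pr – vg.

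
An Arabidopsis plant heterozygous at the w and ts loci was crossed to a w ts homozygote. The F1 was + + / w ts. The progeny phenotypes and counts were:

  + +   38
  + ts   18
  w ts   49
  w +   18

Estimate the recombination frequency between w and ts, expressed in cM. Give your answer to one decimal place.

29.3 cM

The recombinant classes are + ts and w +: 18 + 18 = 36.
Recombination frequency = 36/123 = 0.2927 ≈ 29.3%, i.e. 29.3 cM.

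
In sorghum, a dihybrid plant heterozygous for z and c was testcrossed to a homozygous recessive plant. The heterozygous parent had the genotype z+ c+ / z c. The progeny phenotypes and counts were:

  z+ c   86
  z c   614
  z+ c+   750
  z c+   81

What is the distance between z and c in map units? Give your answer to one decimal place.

The recombinant classes are z+ c and z c+: 86 + 81 = 167.
Recombination frequency = 167/1531 = 0.1091 ≈ 10.9%, i.e. 10.9 map units.

10.9 map units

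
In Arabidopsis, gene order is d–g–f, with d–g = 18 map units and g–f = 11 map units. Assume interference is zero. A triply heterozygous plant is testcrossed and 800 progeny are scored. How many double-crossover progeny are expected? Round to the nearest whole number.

Map distances give recombination frequencies of 0.180 and 0.110 for the two intervals.
With no interference, expected double-crossover frequency = 0.180 × 0.110 = 0.01980.
Expected number = 0.01980 × 800 = 15.84 ≈ 16.

16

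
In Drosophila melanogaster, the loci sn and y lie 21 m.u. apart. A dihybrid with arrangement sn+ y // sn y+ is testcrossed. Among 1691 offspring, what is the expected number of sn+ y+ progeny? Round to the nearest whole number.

A map distance of 21 m.u. corresponds to a recombination frequency of 0.210.
The F1 is sn+ y / sn y+, so sn+ y+ is a recombinant gamete class with expected frequency r/2 = 0.210/2 = 0.1050.
Expected number = 0.1050 × 1691 = 177.56 ≈ 178.

178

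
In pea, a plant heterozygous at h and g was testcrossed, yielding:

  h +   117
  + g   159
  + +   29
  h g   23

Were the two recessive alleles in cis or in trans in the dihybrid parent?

The two most frequent classes are + g (159) and h + (117); these are the parental (non-recombinant) types.
So the F1 carried + g on one chromosome and h + on the other — the recessive alleles are on opposite chromosomes (trans / repulsion).

trans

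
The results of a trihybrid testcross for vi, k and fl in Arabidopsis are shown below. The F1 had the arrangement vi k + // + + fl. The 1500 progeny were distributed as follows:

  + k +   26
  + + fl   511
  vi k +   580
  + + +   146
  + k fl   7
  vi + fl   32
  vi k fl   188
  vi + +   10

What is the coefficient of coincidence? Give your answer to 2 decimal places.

0.97

The two rarest classes, vi + + and + k fl, are the double crossovers. Comparing them with the parentals, only the k allele has switched, so k is the middle locus and the order is fl – k – vi.
fl–k: (334 + 17)/1500 = 0.2340; k–vi: (58 + 17)/1500 = 0.0500.
Expected DCO frequency = 0.2340 × 0.0500 ≈ 0.01170; observed = 17/1500 ≈ 0.01133.
Coefficient of coincidence = 0.01133/0.01170 ≈ 0.97.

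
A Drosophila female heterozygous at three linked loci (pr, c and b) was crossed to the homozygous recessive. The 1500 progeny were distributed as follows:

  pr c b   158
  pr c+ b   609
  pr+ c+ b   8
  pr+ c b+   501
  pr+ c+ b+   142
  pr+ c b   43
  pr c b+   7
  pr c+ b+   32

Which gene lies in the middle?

The two most frequent reciprocal classes, pr c+ b and pr+ c b+, are the parental types, so the F1 was pr c+ b / pr+ c b+.
The two rarest classes, pr+ c+ b and pr c b+, are the double crossovers. Comparing them with the parentals, only the pr allele has switched, so pr is the middle locus and the order is b – pr – c.

pr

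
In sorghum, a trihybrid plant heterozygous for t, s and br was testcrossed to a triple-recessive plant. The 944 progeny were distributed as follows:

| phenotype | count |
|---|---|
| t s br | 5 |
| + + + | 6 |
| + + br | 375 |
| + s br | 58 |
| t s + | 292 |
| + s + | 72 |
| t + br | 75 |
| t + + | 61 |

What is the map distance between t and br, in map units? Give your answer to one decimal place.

The two most frequent reciprocal classes, t s + and + + br, are the parental types, so the F1 was t s + / + + br.
The two rarest classes, t s br and + + +, are the double crossovers. Comparing them with the parentals, only the br allele has switched, so br is the middle locus and the order is t – br – s.
Crossovers in the t–br interval produce the single-crossover classes + s + and t + br (72 + 75 = 147) plus the double crossovers (11).
RF(t–br) = (147 + 11) / 944 = 158/944 = 0.1674 → 16.7 map units.

16.7 map units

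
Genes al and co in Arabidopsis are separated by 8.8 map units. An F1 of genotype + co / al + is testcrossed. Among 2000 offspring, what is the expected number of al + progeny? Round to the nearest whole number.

912

A map distance of 8.8 map units corresponds to a recombination frequency of 0.088.
The F1 is + co / al +, so al + is a parental gamete class with expected frequency (1 − r)/2 = 0.912/2 = 0.4560.
Expected number = 0.4560 × 2000 = 912.00 ≈ 912.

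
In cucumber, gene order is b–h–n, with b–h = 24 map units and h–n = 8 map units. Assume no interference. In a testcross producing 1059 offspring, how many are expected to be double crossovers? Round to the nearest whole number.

Map distances give recombination frequencies of 0.240 and 0.080 for the two intervals.
With no interference, expected double-crossover frequency = 0.240 × 0.080 = 0.01920.
Expected number = 0.01920 × 1059 = 20.33 ≈ 20.

20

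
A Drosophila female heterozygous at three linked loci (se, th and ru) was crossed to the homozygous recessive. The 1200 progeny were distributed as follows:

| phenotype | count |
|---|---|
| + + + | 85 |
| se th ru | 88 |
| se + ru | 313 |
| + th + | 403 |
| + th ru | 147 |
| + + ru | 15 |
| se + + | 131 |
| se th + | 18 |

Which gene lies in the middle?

se

The two most frequent reciprocal classes, + th + and se + ru, are the parental types, so the F1 was + th + / se + ru.
The two rarest classes, se th + and + + ru, are the double crossovers. Comparing them with the parentals, only the se allele has switched, so se is the middle locus and the order is ru – se – th.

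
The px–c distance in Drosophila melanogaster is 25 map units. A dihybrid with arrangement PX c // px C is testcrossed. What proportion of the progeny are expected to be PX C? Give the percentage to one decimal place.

A map distance of 25 map units corresponds to a recombination frequency of 0.250.
The F1 is PX c / px C, so PX C is a recombinant gamete class with expected frequency r/2 = 0.250/2 = 0.1250.
That is 0.1250 = 12.5% of the progeny.

12.5%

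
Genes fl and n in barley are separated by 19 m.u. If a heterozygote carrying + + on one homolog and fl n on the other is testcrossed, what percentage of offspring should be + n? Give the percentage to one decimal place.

9.5%

A map distance of 19 m.u. corresponds to a recombination frequency of 0.190.
The F1 is + + / fl n, so + n is a recombinant gamete class with expected frequency r/2 = 0.190/2 = 0.0950.
That is 0.0950 = 9.5% of the progeny.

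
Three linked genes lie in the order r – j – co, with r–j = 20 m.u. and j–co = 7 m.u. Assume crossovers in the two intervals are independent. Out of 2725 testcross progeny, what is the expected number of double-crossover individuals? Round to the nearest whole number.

38

Map distances give recombination frequencies of 0.200 and 0.070 for the two intervals.
With no interference, expected double-crossover frequency = 0.200 × 0.070 = 0.01400.
Expected number = 0.01400 × 2725 = 38.15 ≈ 38.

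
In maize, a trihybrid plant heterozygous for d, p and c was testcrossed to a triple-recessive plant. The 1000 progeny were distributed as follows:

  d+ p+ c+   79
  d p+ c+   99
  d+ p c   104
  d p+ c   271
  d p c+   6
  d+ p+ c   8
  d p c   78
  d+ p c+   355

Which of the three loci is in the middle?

d

The two most frequent reciprocal classes, d+ p c+ and d p+ c, are the parental types, so the F1 was d+ p c+ / d p+ c.
The two rarest classes, d p c+ and d+ p+ c, are the double crossovers. Comparing them with the parentals, only the d allele has switched, so d is the middle locus and the order is c – d – p.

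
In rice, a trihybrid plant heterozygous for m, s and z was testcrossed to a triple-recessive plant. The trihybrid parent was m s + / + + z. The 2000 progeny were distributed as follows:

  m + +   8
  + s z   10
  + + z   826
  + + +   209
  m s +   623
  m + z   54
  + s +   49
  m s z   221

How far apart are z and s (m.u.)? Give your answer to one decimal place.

22.4 m.u.

The two rarest classes, m + + and + s z, are the double crossovers. Comparing them with the parentals, only the s allele has switched, so s is the middle locus and the order is m – s – z.
Crossovers in the s–z interval produce the single-crossover classes m s z and + + + (221 + 209 = 430) plus the double crossovers (18).
RF(s–z) = (430 + 18) / 2000 = 448/2000 = 0.2240 → 22.4 m.u.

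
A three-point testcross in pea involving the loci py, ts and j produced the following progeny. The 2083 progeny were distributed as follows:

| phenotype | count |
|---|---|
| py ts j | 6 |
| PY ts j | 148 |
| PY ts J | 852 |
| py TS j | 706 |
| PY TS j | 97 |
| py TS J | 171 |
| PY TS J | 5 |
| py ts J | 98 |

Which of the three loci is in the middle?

The two most frequent reciprocal classes, py TS j and PY ts J, are the parental types, so the F1 was py TS j / PY ts J.
The two rarest classes, py ts j and PY TS J, are the double crossovers. Comparing them with the parentals, only the ts allele has switched, so ts is the middle locus and the order is j – ts – py.

ts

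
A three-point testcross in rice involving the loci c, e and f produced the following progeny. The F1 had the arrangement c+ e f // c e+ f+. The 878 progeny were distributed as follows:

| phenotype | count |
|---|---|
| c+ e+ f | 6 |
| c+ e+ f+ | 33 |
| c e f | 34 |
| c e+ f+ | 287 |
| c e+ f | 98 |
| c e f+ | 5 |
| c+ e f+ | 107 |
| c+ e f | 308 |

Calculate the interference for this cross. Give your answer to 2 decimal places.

The two rarest classes, c+ e+ f and c e f+, are the double crossovers. Comparing them with the parentals, only the e allele has switched, so e is the middle locus and the order is c – e – f.
c–e: (67 + 11)/878 = 0.0888; e–f: (205 + 11)/878 = 0.2460.
Expected DCO frequency = 0.0888 × 0.2460 ≈ 0.02184; observed = 11/878 ≈ 0.01253.
Coefficient of coincidence = 0.01253/0.02184 ≈ 0.57; interference = 1 − 0.57 = 0.43.

0.43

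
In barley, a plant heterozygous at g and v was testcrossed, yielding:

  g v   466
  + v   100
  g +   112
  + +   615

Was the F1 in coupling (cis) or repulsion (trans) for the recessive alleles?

The two most frequent classes are + + (615) and g v (466); these are the parental (non-recombinant) types.
So the F1 carried + + on one chromosome and g v on the other — the recessive alleles are on the same chromosome (cis / coupling).

cis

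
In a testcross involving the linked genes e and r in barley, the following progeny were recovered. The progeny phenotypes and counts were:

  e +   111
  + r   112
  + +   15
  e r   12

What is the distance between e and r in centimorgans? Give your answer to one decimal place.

The two most frequent classes, + r (112) and e + (111), are the parental types, so the F1 was + r / e +.
The recombinant classes are + + and e r: 15 + 12 = 27.
Recombination frequency = 27/250 = 0.1080 ≈ 10.8%, i.e. 10.8 centimorgans.

10.8 centimorgans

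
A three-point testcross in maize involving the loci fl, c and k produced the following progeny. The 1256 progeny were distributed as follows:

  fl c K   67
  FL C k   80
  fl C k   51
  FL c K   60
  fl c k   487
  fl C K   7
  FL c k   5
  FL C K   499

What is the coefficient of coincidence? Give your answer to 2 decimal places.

0.77

The two most frequent reciprocal classes, fl c k and FL C K, are the parental types, so the F1 was fl c k / FL C K.
The two rarest classes, FL c k and fl C K, are the double crossovers. Comparing them with the parentals, only the fl allele has switched, so fl is the middle locus and the order is c – fl – k.
c–fl: (111 + 12)/1256 = 0.0979; fl–k: (147 + 12)/1256 = 0.1266.
Expected DCO frequency = 0.0979 × 0.1266 ≈ 0.01239; observed = 12/1256 ≈ 0.00955.
Coefficient of coincidence = 0.00955/0.01239 ≈ 0.77.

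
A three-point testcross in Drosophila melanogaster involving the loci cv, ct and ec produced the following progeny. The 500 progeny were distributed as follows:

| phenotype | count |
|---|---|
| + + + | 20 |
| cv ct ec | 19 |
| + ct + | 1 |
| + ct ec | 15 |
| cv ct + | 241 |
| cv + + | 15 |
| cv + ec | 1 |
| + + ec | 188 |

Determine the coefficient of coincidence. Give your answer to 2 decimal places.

The two most frequent reciprocal classes, cv ct + and + + ec, are the parental types, so the F1 was cv ct + / + + ec.
The two rarest classes, + ct + and cv + ec, are the double crossovers. Comparing them with the parentals, only the cv allele has switched, so cv is the middle locus and the order is ct – cv – ec.
ct–cv: (30 + 2)/500 = 0.0640; cv–ec: (39 + 2)/500 = 0.0820.
Expected DCO frequency = 0.0640 × 0.0820 ≈ 0.00525; observed = 2/500 ≈ 0.00400.
Coefficient of coincidence = 0.00400/0.00525 ≈ 0.76.

0.76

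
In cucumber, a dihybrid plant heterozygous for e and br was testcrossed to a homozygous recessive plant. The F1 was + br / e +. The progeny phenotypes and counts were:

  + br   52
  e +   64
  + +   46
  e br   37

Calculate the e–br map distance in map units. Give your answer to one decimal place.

The recombinant classes are + + and e br: 46 + 37 = 83.
Recombination frequency = 83/199 = 0.4171 ≈ 41.7%, i.e. 41.7 map units.

41.7 map units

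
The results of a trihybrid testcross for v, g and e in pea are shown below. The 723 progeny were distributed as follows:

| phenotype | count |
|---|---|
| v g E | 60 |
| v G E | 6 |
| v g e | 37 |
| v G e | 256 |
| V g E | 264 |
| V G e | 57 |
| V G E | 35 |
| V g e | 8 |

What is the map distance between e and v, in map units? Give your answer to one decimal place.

18.1 map units

The two most frequent reciprocal classes, V g E and v G e, are the parental types, so the F1 was V g E / v G e.
The two rarest classes, V g e and v G E, are the double crossovers. Comparing them with the parentals, only the e allele has switched, so e is the middle locus and the order is g – e – v.
Crossovers in the e–v interval produce the single-crossover classes v g E and V G e (60 + 57 = 117) plus the double crossovers (14).
RF(e–v) = (117 + 14) / 723 = 131/723 = 0.1812 → 18.1 map units.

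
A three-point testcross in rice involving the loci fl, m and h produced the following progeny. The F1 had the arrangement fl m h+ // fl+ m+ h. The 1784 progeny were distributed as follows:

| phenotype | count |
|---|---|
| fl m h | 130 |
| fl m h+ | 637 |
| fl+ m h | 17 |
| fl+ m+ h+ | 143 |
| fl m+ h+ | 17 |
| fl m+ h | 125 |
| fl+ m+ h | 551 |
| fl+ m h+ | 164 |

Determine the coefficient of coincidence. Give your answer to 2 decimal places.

The two rarest classes, fl m+ h+ and fl+ m h, are the double crossovers. Comparing them with the parentals, only the m allele has switched, so m is the middle locus and the order is fl – m – h.
fl–m: (289 + 34)/1784 = 0.1811; m–h: (273 + 34)/1784 = 0.1721.
Expected DCO frequency = 0.1811 × 0.1721 ≈ 0.03117; observed = 34/1784 ≈ 0.01906.
Coefficient of coincidence = 0.01906/0.03117 ≈ 0.61.

0.61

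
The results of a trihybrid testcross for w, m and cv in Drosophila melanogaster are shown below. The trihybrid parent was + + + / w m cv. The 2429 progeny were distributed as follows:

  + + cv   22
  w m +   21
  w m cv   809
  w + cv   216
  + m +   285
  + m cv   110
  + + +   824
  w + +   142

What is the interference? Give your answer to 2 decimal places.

0.35

The two rarest classes, + + cv and w m +, are the double crossovers. Comparing them with the parentals, only the cv allele has switched, so cv is the middle locus and the order is m – cv – w.
m–cv: (501 + 43)/2429 = 0.2240; cv–w: (252 + 43)/2429 = 0.1214.
Expected DCO frequency = 0.2240 × 0.1214 ≈ 0.02719; observed = 43/2429 ≈ 0.01770.
Coefficient of coincidence = 0.01770/0.02719 ≈ 0.65; interference = 1 − 0.65 = 0.35.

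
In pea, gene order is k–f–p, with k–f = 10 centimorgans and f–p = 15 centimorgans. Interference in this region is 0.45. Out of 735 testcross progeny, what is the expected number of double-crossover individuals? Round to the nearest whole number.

Map distances give recombination frequencies of 0.100 and 0.150 for the two intervals.
With interference 0.45 (so coincidence = 0.55), expected double-crossover frequency = 0.100 × 0.150 × 0.55 = 0.00825.
Expected number = 0.00825 × 735 = 6.06 ≈ 6.

6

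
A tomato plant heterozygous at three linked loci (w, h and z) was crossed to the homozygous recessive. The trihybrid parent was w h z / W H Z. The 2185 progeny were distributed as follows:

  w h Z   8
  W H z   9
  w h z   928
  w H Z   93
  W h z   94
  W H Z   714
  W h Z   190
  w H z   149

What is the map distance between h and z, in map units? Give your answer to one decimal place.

The two rarest classes, w h Z and W H z, are the double crossovers. Comparing them with the parentals, only the z allele has switched, so z is the middle locus and the order is w – z – h.
Crossovers in the z–h interval produce the single-crossover classes w H z and W h Z (149 + 190 = 339) plus the double crossovers (17).
RF(z–h) = (339 + 17) / 2185 = 356/2185 = 0.1629 → 16.3 map units.

16.3 map units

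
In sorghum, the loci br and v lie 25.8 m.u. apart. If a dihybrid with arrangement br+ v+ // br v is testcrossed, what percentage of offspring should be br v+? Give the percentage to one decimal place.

12.9%

A map distance of 25.8 m.u. corresponds to a recombination frequency of 0.258.
The F1 is br+ v+ / br v, so br v+ is a recombinant gamete class with expected frequency r/2 = 0.258/2 = 0.1290.
That is 0.1290 = 12.9% of the progeny.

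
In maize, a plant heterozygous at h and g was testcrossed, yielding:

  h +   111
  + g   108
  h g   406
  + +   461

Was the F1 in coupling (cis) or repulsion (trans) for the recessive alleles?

cis

The two most frequent classes are + + (461) and h g (406); these are the parental (non-recombinant) types.
So the F1 carried + + on one chromosome and h g on the other — the recessive alleles are on the same chromosome (cis / coupling).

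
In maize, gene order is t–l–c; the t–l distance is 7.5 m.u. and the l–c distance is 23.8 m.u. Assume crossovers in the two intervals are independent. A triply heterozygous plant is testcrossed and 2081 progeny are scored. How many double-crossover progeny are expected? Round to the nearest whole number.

37

Map distances give recombination frequencies of 0.075 and 0.238 for the two intervals.
With no interference, expected double-crossover frequency = 0.075 × 0.238 = 0.01785.
Expected number = 0.01785 × 2081 = 37.15 ≈ 37.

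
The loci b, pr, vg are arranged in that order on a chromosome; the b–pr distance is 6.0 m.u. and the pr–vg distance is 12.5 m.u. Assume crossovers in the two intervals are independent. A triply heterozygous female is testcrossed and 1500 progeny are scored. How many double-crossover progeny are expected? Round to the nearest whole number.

11

Map distances give recombination frequencies of 0.060 and 0.125 for the two intervals.
With no interference, expected double-crossover frequency = 0.060 × 0.125 = 0.00750.
Expected number = 0.00750 × 1500 = 11.25 ≈ 11.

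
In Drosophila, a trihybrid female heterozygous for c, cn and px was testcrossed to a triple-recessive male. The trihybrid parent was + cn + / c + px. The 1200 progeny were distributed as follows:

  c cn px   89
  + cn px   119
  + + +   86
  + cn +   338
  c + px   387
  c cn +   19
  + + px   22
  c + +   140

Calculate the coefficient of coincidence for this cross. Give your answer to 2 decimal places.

The two rarest classes, c cn + and + + px, are the double crossovers. Comparing them with the parentals, only the c allele has switched, so c is the middle locus and the order is px – c – cn.
px–c: (259 + 41)/1200 = 0.2500; c–cn: (175 + 41)/1200 = 0.1800.
Expected DCO frequency = 0.2500 × 0.1800 ≈ 0.04500; observed = 41/1200 ≈ 0.03417.
Coefficient of coincidence = 0.03417/0.04500 ≈ 0.76.

0.76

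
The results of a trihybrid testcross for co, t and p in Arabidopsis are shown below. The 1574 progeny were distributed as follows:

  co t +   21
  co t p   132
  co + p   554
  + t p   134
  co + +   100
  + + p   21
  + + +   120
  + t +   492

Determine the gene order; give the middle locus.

co

The two most frequent reciprocal classes, co + p and + t +, are the parental types, so the F1 was co + p / + t +.
The two rarest classes, + + p and co t +, are the double crossovers. Comparing them with the parentals, only the co allele has switched, so co is the middle locus and the order is p – co – t.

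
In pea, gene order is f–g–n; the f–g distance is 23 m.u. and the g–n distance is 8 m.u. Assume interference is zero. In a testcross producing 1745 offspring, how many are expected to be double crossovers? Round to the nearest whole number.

Map distances give recombination frequencies of 0.230 and 0.080 for the two intervals.
With no interference, expected double-crossover frequency = 0.230 × 0.080 = 0.01840.
Expected number = 0.01840 × 1745 = 32.11 ≈ 32.

32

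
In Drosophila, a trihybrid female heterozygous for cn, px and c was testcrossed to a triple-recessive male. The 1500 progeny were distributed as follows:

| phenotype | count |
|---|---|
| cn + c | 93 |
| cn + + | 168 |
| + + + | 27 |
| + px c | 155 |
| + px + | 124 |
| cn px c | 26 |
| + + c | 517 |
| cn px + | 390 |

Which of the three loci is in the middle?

c

The two most frequent reciprocal classes, cn px + and + + c, are the parental types, so the F1 was cn px + / + + c.
The two rarest classes, cn px c and + + +, are the double crossovers. Comparing them with the parentals, only the c allele has switched, so c is the middle locus and the order is cn – c – px.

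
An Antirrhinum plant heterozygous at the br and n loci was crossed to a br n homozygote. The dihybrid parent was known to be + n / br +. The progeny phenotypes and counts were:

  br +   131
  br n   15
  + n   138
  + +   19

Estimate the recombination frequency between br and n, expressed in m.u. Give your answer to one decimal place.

11.2 m.u.

The recombinant classes are + + and br n: 19 + 15 = 34.
Recombination frequency = 34/303 = 0.1122 ≈ 11.2%, i.e. 11.2 m.u.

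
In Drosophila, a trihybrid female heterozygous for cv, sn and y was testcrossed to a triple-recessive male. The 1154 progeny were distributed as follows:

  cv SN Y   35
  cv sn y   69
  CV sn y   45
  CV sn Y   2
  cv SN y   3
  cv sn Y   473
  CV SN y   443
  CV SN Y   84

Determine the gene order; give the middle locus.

The two most frequent reciprocal classes, cv sn Y and CV SN y, are the parental types, so the F1 was cv sn Y / CV SN y.
The two rarest classes, CV sn Y and cv SN y, are the double crossovers. Comparing them with the parentals, only the cv allele has switched, so cv is the middle locus and the order is sn – cv – y.

cv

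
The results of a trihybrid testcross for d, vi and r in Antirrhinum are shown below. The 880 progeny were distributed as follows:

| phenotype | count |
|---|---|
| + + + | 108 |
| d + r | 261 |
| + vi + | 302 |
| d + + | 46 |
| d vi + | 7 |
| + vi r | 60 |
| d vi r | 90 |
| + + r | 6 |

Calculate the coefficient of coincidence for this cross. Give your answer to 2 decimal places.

The two most frequent reciprocal classes, + vi + and d + r, are the parental types, so the F1 was + vi + / d + r.
The two rarest classes, d vi + and + + r, are the double crossovers. Comparing them with the parentals, only the d allele has switched, so d is the middle locus and the order is vi – d – r.
vi–d: (198 + 13)/880 = 0.2398; d–r: (106 + 13)/880 = 0.1352.
Expected DCO frequency = 0.2398 × 0.1352 ≈ 0.03242; observed = 13/880 ≈ 0.01477.
Coefficient of coincidence = 0.01477/0.03242 ≈ 0.46.

0.46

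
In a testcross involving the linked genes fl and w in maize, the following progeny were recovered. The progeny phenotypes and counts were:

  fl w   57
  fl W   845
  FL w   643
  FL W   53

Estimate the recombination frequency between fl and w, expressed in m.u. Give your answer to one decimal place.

The two most frequent classes, FL w (643) and fl W (845), are the parental types, so the F1 was FL w / fl W.
The recombinant classes are FL W and fl w: 53 + 57 = 110.
Recombination frequency = 110/1598 = 0.0688 ≈ 6.9%, i.e. 6.9 m.u.

6.9 m.u.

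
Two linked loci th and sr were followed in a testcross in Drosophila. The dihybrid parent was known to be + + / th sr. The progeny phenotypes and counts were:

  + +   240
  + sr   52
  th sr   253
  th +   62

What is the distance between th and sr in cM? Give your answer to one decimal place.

The recombinant classes are + sr and th +: 52 + 62 = 114.
Recombination frequency = 114/607 = 0.1878 ≈ 18.8%, i.e. 18.8 cM.

18.8 cM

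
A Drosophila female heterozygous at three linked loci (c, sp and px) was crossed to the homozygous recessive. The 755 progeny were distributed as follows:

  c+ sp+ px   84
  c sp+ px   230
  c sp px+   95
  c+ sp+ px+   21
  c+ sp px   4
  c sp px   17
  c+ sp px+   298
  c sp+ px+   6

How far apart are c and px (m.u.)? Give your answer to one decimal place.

25.0 m.u.

The two most frequent reciprocal classes, c sp+ px and c+ sp px+, are the parental types, so the F1 was c sp+ px / c+ sp px+.
The two rarest classes, c sp+ px+ and c+ sp px, are the double crossovers. Comparing them with the parentals, only the px allele has switched, so px is the middle locus and the order is c – px – sp.
Crossovers in the c–px interval produce the single-crossover classes c+ sp+ px and c sp px+ (84 + 95 = 179) plus the double crossovers (10).
RF(c–px) = (179 + 10) / 755 = 189/755 = 0.2503 → 25.0 m.u.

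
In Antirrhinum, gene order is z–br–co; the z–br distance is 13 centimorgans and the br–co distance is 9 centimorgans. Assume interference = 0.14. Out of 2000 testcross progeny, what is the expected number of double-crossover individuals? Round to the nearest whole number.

20

Map distances give recombination frequencies of 0.130 and 0.090 for the two intervals.
With interference 0.14 (so coincidence = 0.86), expected double-crossover frequency = 0.130 × 0.090 × 0.86 = 0.01006.
Expected number = 0.01006 × 2000 = 20.12 ≈ 20.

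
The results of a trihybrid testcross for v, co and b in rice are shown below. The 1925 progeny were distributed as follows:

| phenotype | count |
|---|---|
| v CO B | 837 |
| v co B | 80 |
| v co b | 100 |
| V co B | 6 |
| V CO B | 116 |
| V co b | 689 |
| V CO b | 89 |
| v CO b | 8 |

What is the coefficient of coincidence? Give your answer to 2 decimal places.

The two most frequent reciprocal classes, v CO B and V co b, are the parental types, so the F1 was v CO B / V co b.
The two rarest classes, v CO b and V co B, are the double crossovers. Comparing them with the parentals, only the b allele has switched, so b is the middle locus and the order is co – b – v.
co–b: (169 + 14)/1925 = 0.0951; b–v: (216 + 14)/1925 = 0.1195.
Expected DCO frequency = 0.0951 × 0.1195 ≈ 0.01136; observed = 14/1925 ≈ 0.00727.
Coefficient of coincidence = 0.00727/0.01136 ≈ 0.64.

0.64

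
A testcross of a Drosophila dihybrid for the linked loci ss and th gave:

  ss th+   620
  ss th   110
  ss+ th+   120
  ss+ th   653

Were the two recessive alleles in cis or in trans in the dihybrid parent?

trans

The two most frequent classes are ss+ th (653) and ss th+ (620); these are the parental (non-recombinant) types.
So the F1 carried ss+ th on one chromosome and ss th+ on the other — the recessive alleles are on opposite chromosomes (trans / repulsion).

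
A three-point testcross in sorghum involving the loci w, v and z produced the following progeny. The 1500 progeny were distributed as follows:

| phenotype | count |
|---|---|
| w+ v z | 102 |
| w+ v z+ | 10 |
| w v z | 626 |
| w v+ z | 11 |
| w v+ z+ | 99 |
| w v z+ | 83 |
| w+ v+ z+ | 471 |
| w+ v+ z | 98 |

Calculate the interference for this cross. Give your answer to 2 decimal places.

The two most frequent reciprocal classes, w v z and w+ v+ z+, are the parental types, so the F1 was w v z / w+ v+ z+.
The two rarest classes, w v+ z and w+ v z+, are the double crossovers. Comparing them with the parentals, only the v allele has switched, so v is the middle locus and the order is z – v – w.
z–v: (181 + 21)/1500 = 0.1347; v–w: (201 + 21)/1500 = 0.1480.
Expected DCO frequency = 0.1347 × 0.1480 ≈ 0.01994; observed = 21/1500 ≈ 0.01400.
Coefficient of coincidence = 0.01400/0.01994 ≈ 0.70; interference = 1 − 0.70 = 0.30.

0.30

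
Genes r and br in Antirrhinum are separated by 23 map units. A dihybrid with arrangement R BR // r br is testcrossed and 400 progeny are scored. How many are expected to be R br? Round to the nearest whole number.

A map distance of 23 map units corresponds to a recombination frequency of 0.230.
The F1 is R BR / r br, so R br is a recombinant gamete class with expected frequency r/2 = 0.230/2 = 0.1150.
Expected number = 0.1150 × 400 = 46.00 ≈ 46.

46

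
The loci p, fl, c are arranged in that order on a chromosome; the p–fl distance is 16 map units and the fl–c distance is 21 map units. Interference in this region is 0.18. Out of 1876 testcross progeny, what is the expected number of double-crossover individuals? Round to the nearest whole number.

52

Map distances give recombination frequencies of 0.160 and 0.210 for the two intervals.
With interference 0.18 (so coincidence = 0.82), expected double-crossover frequency = 0.160 × 0.210 × 0.82 = 0.02755.
Expected number = 0.02755 × 1876 = 51.69 ≈ 52.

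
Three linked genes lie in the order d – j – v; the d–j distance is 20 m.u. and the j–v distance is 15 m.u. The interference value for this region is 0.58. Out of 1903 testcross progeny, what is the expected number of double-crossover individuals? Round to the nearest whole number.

24

Map distances give recombination frequencies of 0.200 and 0.150 for the two intervals.
With interference 0.58 (so coincidence = 0.42), expected double-crossover frequency = 0.200 × 0.150 × 0.42 = 0.01260.
Expected number = 0.01260 × 1903 = 23.98 ≈ 24.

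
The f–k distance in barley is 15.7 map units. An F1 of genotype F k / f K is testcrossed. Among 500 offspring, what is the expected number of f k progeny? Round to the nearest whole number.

A map distance of 15.7 map units corresponds to a recombination frequency of 0.157.
The F1 is F k / f K, so f k is a recombinant gamete class with expected frequency r/2 = 0.157/2 = 0.0785.
Expected number = 0.0785 × 500 = 39.25 ≈ 39.

39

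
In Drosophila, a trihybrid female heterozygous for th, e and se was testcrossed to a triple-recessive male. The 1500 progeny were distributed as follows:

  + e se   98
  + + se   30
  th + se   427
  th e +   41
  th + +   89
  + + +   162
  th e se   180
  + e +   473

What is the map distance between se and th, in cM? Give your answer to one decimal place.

The two most frequent reciprocal classes, th + se and + e +, are the parental types, so the F1 was th + se / + e +.
The two rarest classes, + + se and th e +, are the double crossovers. Comparing them with the parentals, only the th allele has switched, so th is the middle locus and the order is se – th – e.
Crossovers in the se–th interval produce the single-crossover classes th + + and + e se (89 + 98 = 187) plus the double crossovers (71).
RF(se–th) = (187 + 71) / 1500 = 258/1500 = 0.1720 → 17.2 cM.

17.2 cM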